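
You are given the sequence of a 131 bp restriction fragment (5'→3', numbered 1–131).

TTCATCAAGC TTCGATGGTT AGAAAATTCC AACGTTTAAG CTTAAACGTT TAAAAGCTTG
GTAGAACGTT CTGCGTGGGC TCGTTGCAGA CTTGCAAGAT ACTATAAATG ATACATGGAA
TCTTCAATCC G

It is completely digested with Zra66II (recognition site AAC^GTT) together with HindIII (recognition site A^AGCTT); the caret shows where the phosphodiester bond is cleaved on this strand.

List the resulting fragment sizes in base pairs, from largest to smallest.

64, 26, 13, 9, 7, 7, 5 bp

Zra66II sites (AACGTT) start at positions 31, 45, 65.
Zra66II cuts after base 3 of each site, so after positions 33, 47, 67.
HindIII sites (AAGCTT) start at positions 7, 38, 54.
HindIII cuts after the first base of each site, so after positions 7, 38, 54.
Combined cut positions: 7, 33, 38, 47, 54, 67.
Linear molecule, 6 cuts → 7 fragments:
  1–7 → 7 bp
  8–33 → 26 bp
  34–38 → 5 bp
  39–47 → 9 bp
  48–54 → 7 bp
  55–67 → 13 bp
  68–131 → 64 bp
Sorted largest to smallest: 64, 26, 13, 9, 7, 7, 5 bp.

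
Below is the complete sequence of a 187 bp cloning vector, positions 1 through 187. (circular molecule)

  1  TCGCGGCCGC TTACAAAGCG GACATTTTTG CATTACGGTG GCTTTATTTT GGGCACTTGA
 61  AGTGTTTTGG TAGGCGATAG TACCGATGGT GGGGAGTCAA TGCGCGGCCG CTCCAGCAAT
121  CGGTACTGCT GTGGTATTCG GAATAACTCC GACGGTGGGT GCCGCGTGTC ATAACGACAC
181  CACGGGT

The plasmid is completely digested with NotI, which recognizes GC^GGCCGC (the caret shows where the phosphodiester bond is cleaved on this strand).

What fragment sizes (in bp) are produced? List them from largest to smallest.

NotI sites (GCGGCCGC) start at positions 3, 104.
NotI cuts after base 2 of each site, so after positions 4, 105.
Circular molecule, 2 cuts → 2 fragments:
  5–105 → 101 bp
  106–187 then 1–4 → 82 + 4 = 86 bp
Sorted largest to smallest: 101, 86 bp.

101, 86 bp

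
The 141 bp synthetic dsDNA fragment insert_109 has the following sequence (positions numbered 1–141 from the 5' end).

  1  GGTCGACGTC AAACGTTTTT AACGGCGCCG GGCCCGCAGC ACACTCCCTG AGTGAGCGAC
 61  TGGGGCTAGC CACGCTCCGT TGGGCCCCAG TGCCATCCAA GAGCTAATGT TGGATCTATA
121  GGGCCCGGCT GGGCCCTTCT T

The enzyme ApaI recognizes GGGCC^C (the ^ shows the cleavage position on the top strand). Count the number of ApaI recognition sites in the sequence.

4

GGGCCC occurs starting at positions 30, 82, 121, 131.
ApaI cuts at 4 sites.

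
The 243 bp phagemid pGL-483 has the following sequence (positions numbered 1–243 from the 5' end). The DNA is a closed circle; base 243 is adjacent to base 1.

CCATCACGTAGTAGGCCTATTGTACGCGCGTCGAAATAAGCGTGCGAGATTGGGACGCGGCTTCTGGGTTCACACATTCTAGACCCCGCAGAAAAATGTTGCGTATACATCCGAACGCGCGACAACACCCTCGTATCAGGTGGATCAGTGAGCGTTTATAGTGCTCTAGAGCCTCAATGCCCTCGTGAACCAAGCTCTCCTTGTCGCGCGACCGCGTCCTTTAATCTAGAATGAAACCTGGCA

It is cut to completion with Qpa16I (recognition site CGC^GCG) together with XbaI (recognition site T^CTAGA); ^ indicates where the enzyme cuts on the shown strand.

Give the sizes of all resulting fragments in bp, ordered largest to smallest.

Qpa16I sites (CGCGCG) start at positions 25, 116, 205.
Qpa16I cuts after base 3 of each site, so after positions 27, 118, 207.
XbaI sites (TCTAGA) start at positions 78, 165, 225.
XbaI cuts after the first base of each site, so after positions 78, 165, 225.
Combined cut positions: 27, 78, 118, 165, 207, 225.
Circular molecule, 6 cuts → 6 fragments:
  28–78 → 51 bp
  79–118 → 40 bp
  119–165 → 47 bp
  166–207 → 42 bp
  208–225 → 18 bp
  226–243 then 1–27 → 18 + 27 = 45 bp
Sorted largest to smallest: 51, 47, 45, 42, 40, 18 bp.

51, 47, 45, 42, 40, 18 bp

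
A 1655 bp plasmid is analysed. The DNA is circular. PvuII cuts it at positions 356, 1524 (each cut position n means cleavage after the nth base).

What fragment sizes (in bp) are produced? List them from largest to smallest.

1168, 487 bp

Circular molecule, 2 cuts → 2 fragments:
  1524 − 356 = 1168 bp
  wrap: 1655 − 1524 + 356 = 487 bp
Sorted largest to smallest: 1168, 487 bp.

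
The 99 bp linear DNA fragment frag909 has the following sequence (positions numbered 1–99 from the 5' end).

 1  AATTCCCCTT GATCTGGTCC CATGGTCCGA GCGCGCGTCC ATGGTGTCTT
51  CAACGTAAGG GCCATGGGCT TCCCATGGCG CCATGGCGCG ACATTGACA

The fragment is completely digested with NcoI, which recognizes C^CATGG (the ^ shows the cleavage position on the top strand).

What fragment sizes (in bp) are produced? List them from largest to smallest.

NcoI sites (CCATGG) start at positions 20, 39, 62, 73, 81.
NcoI cuts after the first base of each site, so after positions 20, 39, 62, 73, 81.
Linear molecule, 5 cuts → 6 fragments:
  1–20 → 20 bp
  21–39 → 19 bp
  40–62 → 23 bp
  63–73 → 11 bp
  74–81 → 8 bp
  82–99 → 18 bp
Sorted largest to smallest: 23, 20, 19, 18, 11, 8 bp.

23, 20, 19, 18, 11, 8 bp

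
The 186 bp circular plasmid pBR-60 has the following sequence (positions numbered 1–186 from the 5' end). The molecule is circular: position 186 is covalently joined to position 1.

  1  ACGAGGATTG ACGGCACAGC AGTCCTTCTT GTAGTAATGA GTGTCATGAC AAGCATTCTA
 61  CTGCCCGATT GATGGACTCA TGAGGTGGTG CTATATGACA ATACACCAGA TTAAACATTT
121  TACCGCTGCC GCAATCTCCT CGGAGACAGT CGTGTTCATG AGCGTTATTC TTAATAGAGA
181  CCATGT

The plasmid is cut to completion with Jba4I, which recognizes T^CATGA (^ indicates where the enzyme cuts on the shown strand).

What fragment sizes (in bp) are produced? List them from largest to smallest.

Jba4I sites (TCATGA) start at positions 44, 78, 156.
Jba4I cuts after the first base of each site, so after positions 44, 78, 156.
Circular molecule, 3 cuts → 3 fragments:
  45–78 → 34 bp
  79–156 → 78 bp
  157–186 then 1–44 → 30 + 44 = 74 bp
Sorted largest to smallest: 78, 74, 34 bp.

78, 74, 34 bp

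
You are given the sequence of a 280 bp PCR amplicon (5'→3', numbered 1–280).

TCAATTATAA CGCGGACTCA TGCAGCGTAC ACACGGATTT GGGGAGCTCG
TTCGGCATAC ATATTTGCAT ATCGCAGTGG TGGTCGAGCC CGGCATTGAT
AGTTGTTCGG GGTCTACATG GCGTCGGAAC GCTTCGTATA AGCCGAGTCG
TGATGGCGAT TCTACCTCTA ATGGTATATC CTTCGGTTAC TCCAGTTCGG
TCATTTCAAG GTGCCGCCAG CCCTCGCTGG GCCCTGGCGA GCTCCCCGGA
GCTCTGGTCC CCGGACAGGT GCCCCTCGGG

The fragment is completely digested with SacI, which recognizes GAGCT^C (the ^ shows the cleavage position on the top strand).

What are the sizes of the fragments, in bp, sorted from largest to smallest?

195, 48, 27, 10 bp

SacI sites (GAGCTC) start at positions 44, 239, 249.
SacI cuts after base 5 of each site (before the last base), so after positions 48, 243, 253.
Linear molecule, 3 cuts → 4 fragments:
  1–48 → 48 bp
  49–243 → 195 bp
  244–253 → 10 bp
  254–280 → 27 bp
Sorted largest to smallest: 195, 48, 27, 10 bp.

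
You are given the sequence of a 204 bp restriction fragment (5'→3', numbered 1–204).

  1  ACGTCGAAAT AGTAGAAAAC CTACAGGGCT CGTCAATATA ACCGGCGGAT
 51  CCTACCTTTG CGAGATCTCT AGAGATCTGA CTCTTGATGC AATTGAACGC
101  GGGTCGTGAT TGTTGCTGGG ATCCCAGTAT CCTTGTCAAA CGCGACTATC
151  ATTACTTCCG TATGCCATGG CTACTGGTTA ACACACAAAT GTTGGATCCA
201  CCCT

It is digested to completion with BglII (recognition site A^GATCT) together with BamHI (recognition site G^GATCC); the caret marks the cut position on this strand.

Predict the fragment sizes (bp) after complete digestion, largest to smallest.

75, 47, 46, 16, 10, 10 bp

BglII sites (AGATCT) start at positions 63, 73.
BglII cuts after the first base of each site, so after positions 63, 73.
BamHI sites (GGATCC) start at positions 47, 119, 194.
BamHI cuts after the first base of each site, so after positions 47, 119, 194.
Combined cut positions: 47, 63, 73, 119, 194.
Linear molecule, 5 cuts → 6 fragments:
  1–47 → 47 bp
  48–63 → 16 bp
  64–73 → 10 bp
  74–119 → 46 bp
  120–194 → 75 bp
  195–204 → 10 bp
Sorted largest to smallest: 75, 47, 46, 16, 10, 10 bp.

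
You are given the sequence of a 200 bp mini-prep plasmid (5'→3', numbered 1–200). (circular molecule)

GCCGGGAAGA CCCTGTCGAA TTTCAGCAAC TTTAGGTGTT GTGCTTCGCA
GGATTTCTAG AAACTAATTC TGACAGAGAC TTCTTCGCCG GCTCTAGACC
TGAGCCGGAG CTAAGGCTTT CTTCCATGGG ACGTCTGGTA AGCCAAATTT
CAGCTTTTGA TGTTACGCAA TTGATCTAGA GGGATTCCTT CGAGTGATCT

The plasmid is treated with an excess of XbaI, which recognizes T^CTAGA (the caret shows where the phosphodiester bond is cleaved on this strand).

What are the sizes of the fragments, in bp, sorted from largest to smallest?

XbaI sites (TCTAGA) start at positions 56, 93, 175.
XbaI cuts after the first base of each site, so after positions 56, 93, 175.
Circular molecule, 3 cuts → 3 fragments:
  57–93 → 37 bp
  94–175 → 82 bp
  176–200 then 1–56 → 25 + 56 = 81 bp
Sorted largest to smallest: 82, 81, 37 bp.

82, 81, 37 bp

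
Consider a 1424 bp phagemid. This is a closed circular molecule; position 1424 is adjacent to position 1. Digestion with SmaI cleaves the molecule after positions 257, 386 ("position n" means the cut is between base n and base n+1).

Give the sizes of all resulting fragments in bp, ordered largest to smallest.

Circular molecule, 2 cuts → 2 fragments:
  386 − 257 = 129 bp
  wrap: 1424 − 386 + 257 = 1295 bp
Sorted largest to smallest: 1295, 129 bp.

1295, 129 bp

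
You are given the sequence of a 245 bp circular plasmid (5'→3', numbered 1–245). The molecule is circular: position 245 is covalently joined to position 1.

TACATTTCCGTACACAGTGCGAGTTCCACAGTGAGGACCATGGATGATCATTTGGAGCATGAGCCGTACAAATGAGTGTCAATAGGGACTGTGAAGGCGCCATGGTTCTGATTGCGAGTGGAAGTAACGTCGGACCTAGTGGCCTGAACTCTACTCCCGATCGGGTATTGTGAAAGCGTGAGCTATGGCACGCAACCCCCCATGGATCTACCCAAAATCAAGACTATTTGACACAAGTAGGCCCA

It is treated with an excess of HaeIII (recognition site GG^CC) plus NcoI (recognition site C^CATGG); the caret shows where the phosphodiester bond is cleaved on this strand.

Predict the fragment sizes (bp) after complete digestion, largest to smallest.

62, 58, 42, 42, 41 bp

HaeIII sites (GGCC) start at positions 141, 240.
HaeIII cuts after base 2 of each site, so after positions 142, 241.
NcoI sites (CCATGG) start at positions 38, 100, 200.
NcoI cuts after the first base of each site, so after positions 38, 100, 200.
Combined cut positions: 38, 100, 142, 200, 241.
Circular molecule, 5 cuts → 5 fragments:
  39–100 → 62 bp
  101–142 → 42 bp
  143–200 → 58 bp
  201–241 → 41 bp
  242–245 then 1–38 → 4 + 38 = 42 bp
Sorted largest to smallest: 62, 58, 42, 42, 41 bp.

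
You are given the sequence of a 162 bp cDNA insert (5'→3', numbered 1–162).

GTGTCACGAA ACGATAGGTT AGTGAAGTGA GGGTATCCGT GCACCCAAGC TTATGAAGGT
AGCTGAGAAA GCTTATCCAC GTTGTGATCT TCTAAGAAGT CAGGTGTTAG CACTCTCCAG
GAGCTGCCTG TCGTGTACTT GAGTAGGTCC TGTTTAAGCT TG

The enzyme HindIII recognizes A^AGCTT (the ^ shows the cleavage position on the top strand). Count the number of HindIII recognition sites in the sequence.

AAGCTT occurs starting at positions 47, 69, 156.
HindIII cuts at 3 sites.

3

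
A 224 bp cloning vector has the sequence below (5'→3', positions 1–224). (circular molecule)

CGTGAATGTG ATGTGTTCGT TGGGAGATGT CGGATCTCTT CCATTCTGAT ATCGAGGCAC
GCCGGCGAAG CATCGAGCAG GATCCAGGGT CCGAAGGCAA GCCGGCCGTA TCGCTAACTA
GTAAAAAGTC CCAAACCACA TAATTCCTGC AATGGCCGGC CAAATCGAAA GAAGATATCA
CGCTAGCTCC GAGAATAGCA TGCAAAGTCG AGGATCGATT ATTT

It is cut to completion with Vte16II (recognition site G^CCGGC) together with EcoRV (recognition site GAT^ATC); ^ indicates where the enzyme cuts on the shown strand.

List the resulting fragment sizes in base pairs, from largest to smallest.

98, 54, 40, 21, 11 bp

Vte16II sites (GCCGGC) start at positions 61, 101, 155.
Vte16II cuts after the first base of each site, so after positions 61, 101, 155.
EcoRV sites (GATATC) start at positions 48, 174.
EcoRV cuts after base 3 of each site, so after positions 50, 176.
Combined cut positions: 50, 61, 101, 155, 176.
Circular molecule, 5 cuts → 5 fragments:
  51–61 → 11 bp
  62–101 → 40 bp
  102–155 → 54 bp
  156–176 → 21 bp
  177–224 then 1–50 → 48 + 50 = 98 bp
Sorted largest to smallest: 98, 54, 40, 21, 11 bp.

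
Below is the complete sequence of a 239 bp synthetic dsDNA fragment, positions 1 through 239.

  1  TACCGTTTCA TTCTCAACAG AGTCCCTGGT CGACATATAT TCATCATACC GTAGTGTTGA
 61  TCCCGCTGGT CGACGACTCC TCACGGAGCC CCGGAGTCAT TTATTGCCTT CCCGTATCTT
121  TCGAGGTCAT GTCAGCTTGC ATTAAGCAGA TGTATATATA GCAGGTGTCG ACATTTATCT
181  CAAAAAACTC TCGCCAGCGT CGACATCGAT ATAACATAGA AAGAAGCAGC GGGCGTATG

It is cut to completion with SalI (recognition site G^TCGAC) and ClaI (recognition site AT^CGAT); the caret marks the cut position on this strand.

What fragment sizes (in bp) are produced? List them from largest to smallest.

SalI sites (GTCGAC) start at positions 29, 69, 167, 199.
SalI cuts after the first base of each site, so after positions 29, 69, 167, 199.
The ClaI site (ATCGAT) starts at position 205.
ClaI cuts after base 2 of each site, so after position 206.
Combined cut positions: 29, 69, 167, 199, 206.
Linear molecule, 5 cuts → 6 fragments:
  1–29 → 29 bp
  30–69 → 40 bp
  70–167 → 98 bp
  168–199 → 32 bp
  200–206 → 7 bp
  207–239 → 33 bp
Sorted largest to smallest: 98, 40, 33, 32, 29, 7 bp.

98, 40, 33, 32, 29, 7 bp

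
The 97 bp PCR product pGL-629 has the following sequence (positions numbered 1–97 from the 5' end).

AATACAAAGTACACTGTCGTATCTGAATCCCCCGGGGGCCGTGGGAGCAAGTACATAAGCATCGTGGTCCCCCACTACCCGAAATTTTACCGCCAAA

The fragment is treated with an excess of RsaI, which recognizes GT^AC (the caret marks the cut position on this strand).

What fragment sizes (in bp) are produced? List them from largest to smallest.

45, 42, 10 bp

RsaI sites (GTAC) start at positions 9, 51.
RsaI cuts after base 2 of each site, so after positions 10, 52.
Linear molecule, 2 cuts → 3 fragments:
  1–10 → 10 bp
  11–52 → 42 bp
  53–97 → 45 bp
Sorted largest to smallest: 45, 42, 10 bp.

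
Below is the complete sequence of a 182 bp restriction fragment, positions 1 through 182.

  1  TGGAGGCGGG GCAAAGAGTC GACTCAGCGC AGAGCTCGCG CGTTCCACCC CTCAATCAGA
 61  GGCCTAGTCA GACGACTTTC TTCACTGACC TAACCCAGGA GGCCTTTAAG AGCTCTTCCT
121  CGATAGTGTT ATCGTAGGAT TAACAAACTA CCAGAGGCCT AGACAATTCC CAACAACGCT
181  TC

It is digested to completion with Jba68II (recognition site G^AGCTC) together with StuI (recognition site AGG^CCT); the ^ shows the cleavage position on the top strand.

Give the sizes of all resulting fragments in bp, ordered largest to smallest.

47, 40, 32, 30, 25, 8 bp

Jba68II sites (GAGCTC) start at positions 32, 110.
Jba68II cuts after the first base of each site, so after positions 32, 110.
StuI sites (AGGCCT) start at positions 60, 100, 155.
StuI cuts after base 3 of each site, so after positions 62, 102, 157.
Combined cut positions: 32, 62, 102, 110, 157.
Linear molecule, 5 cuts → 6 fragments:
  1–32 → 32 bp
  33–62 → 30 bp
  63–102 → 40 bp
  103–110 → 8 bp
  111–157 → 47 bp
  158–182 → 25 bp
Sorted largest to smallest: 47, 40, 32, 30, 25, 8 bp.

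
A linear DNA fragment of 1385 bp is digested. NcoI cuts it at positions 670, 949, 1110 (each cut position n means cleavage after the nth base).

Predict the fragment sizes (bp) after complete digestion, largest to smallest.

670, 279, 275, 161 bp

Linear molecule, 3 cuts → 4 fragments:
  670 − 0 = 670 bp
  949 − 670 = 279 bp
  1110 − 949 = 161 bp
  1385 − 1110 = 275 bp
Sorted largest to smallest: 670, 279, 275, 161 bp.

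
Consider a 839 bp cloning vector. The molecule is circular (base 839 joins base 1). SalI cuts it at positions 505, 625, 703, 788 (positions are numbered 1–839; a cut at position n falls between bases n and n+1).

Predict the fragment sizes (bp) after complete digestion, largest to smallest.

Circular molecule, 4 cuts → 4 fragments:
  625 − 505 = 120 bp
  703 − 625 = 78 bp
  788 − 703 = 85 bp
  wrap: 839 − 788 + 505 = 556 bp
Sorted largest to smallest: 556, 120, 85, 78 bp.

556, 120, 85, 78 bp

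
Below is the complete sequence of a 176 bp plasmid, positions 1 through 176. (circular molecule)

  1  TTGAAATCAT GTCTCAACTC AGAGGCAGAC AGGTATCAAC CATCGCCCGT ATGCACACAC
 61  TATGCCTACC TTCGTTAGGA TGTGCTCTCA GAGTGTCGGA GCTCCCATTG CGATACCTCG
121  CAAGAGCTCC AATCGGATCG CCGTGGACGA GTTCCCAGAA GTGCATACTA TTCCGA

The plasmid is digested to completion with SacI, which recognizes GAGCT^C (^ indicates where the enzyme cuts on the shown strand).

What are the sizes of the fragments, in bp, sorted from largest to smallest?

151, 25 bp

SacI sites (GAGCTC) start at positions 99, 124.
SacI cuts after base 5 of each site (before the last base), so after positions 103, 128.
Circular molecule, 2 cuts → 2 fragments:
  104–128 → 25 bp
  129–176 then 1–103 → 48 + 103 = 151 bp
Sorted largest to smallest: 151, 25 bp.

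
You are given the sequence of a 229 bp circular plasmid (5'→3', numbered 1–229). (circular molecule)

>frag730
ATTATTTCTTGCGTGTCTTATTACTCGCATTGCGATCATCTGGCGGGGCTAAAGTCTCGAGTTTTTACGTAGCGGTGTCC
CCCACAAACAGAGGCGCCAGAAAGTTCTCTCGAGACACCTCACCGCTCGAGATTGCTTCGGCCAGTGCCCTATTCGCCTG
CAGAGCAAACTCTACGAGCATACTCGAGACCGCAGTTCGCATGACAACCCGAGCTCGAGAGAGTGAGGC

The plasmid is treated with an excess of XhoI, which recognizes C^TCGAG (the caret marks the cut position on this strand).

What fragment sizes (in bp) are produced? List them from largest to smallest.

71, 57, 53, 31, 17 bp

XhoI sites (CTCGAG) start at positions 56, 109, 126, 183, 214.
XhoI cuts after the first base of each site, so after positions 56, 109, 126, 183, 214.
Circular molecule, 5 cuts → 5 fragments:
  57–109 → 53 bp
  110–126 → 17 bp
  127–183 → 57 bp
  184–214 → 31 bp
  215–229 then 1–56 → 15 + 56 = 71 bp
Sorted largest to smallest: 71, 57, 53, 31, 17 bp.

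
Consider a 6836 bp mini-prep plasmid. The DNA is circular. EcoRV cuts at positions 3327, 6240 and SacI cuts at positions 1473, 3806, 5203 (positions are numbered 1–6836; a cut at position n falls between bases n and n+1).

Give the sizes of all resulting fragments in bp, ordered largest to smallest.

Combined cut positions (sorted): 1473, 3327, 3806, 5203, 6240.
Circular molecule, 5 cuts → 5 fragments:
  3327 − 1473 = 1854 bp
  3806 − 3327 = 479 bp
  5203 − 3806 = 1397 bp
  6240 − 5203 = 1037 bp
  wrap: 6836 − 6240 + 1473 = 2069 bp
Sorted largest to smallest: 2069, 1854, 1397, 1037, 479 bp.

2069, 1854, 1397, 1037, 479 bp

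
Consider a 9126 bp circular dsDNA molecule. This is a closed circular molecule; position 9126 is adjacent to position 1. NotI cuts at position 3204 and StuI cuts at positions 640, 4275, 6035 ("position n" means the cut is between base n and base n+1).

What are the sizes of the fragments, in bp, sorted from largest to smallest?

Combined cut positions (sorted): 640, 3204, 4275, 6035.
Circular molecule, 4 cuts → 4 fragments:
  3204 − 640 = 2564 bp
  4275 − 3204 = 1071 bp
  6035 − 4275 = 1760 bp
  wrap: 9126 − 6035 + 640 = 3731 bp
Sorted largest to smallest: 3731, 2564, 1760, 1071 bp.

3731, 2564, 1760, 1071 bp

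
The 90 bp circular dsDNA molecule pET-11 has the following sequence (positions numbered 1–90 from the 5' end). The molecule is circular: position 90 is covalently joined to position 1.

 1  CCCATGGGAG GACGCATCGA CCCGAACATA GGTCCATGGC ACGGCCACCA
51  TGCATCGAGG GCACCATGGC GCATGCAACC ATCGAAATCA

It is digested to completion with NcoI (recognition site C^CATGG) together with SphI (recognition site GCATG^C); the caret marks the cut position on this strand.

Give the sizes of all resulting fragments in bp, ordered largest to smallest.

32, 30, 17, 11 bp

NcoI sites (CCATGG) start at positions 2, 34, 64.
NcoI cuts after the first base of each site, so after positions 2, 34, 64.
The SphI site (GCATGC) starts at position 71.
SphI cuts after base 5 of each site (before the last base), so after position 75.
Combined cut positions: 2, 34, 64, 75.
Circular molecule, 4 cuts → 4 fragments:
  3–34 → 32 bp
  35–64 → 30 bp
  65–75 → 11 bp
  76–90 then 1–2 → 15 + 2 = 17 bp
Sorted largest to smallest: 32, 30, 17, 11 bp.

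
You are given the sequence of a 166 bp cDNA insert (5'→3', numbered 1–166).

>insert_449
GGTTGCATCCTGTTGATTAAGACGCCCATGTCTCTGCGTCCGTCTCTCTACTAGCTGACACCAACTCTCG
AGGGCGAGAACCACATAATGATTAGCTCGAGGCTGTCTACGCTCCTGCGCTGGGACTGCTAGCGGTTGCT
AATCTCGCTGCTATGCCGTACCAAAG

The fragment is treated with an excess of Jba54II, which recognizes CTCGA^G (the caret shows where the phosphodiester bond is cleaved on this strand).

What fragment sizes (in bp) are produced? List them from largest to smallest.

Jba54II sites (CTCGAG) start at positions 67, 96.
Jba54II cuts after base 5 of each site (before the last base), so after positions 71, 100.
Linear molecule, 2 cuts → 3 fragments:
  1–71 → 71 bp
  72–100 → 29 bp
  101–166 → 66 bp
Sorted largest to smallest: 71, 66, 29 bp.

71, 66, 29 bp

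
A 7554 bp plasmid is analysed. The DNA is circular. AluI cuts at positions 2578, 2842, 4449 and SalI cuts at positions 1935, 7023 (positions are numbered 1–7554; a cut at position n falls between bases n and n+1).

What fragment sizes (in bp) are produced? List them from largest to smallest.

2574, 2466, 1607, 643, 264 bp

Combined cut positions (sorted): 1935, 2578, 2842, 4449, 7023.
Circular molecule, 5 cuts → 5 fragments:
  2578 − 1935 = 643 bp
  2842 − 2578 = 264 bp
  4449 − 2842 = 1607 bp
  7023 − 4449 = 2574 bp
  wrap: 7554 − 7023 + 1935 = 2466 bp
Sorted largest to smallest: 2574, 2466, 1607, 643, 264 bp.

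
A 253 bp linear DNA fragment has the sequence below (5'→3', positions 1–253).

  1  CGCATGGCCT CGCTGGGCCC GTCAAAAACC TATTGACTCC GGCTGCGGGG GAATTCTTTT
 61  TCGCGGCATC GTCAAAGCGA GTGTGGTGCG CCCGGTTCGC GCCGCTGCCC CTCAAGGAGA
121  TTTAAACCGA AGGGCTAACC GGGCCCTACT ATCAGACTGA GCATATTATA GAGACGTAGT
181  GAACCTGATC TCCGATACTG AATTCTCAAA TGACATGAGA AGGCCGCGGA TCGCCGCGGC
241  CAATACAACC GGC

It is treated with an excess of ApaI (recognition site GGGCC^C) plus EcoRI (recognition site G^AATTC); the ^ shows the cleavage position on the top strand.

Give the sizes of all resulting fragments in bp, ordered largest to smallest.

94, 55, 53, 32, 19 bp

ApaI sites (GGGCCC) start at positions 15, 141.
ApaI cuts after base 5 of each site (before the last base), so after positions 19, 145.
EcoRI sites (GAATTC) start at positions 51, 200.
EcoRI cuts after the first base of each site, so after positions 51, 200.
Combined cut positions: 19, 51, 145, 200.
Linear molecule, 4 cuts → 5 fragments:
  1–19 → 19 bp
  20–51 → 32 bp
  52–145 → 94 bp
  146–200 → 55 bp
  201–253 → 53 bp
Sorted largest to smallest: 94, 55, 53, 32, 19 bp.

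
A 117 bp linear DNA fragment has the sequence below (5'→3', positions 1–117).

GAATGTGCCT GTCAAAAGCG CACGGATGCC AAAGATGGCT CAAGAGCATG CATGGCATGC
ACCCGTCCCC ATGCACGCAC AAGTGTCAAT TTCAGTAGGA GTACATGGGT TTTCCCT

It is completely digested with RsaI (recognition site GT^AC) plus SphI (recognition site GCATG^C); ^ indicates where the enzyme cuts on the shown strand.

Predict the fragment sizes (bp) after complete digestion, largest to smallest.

50, 43, 15, 9 bp

The RsaI site (GTAC) starts at position 101.
RsaI cuts after base 2 of each site, so after position 102.
SphI sites (GCATGC) start at positions 46, 55.
SphI cuts after base 5 of each site (before the last base), so after positions 50, 59.
Combined cut positions: 50, 59, 102.
Linear molecule, 3 cuts → 4 fragments:
  1–50 → 50 bp
  51–59 → 9 bp
  60–102 → 43 bp
  103–117 → 15 bp
Sorted largest to smallest: 50, 43, 15, 9 bp.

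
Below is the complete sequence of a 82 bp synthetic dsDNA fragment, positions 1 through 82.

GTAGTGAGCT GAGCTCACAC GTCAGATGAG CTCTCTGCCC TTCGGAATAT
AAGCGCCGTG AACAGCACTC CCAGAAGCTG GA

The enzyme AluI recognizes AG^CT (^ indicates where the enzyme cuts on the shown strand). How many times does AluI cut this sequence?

4

AGCT occurs starting at positions 7, 12, 29, 76.
AluI cuts at 4 sites.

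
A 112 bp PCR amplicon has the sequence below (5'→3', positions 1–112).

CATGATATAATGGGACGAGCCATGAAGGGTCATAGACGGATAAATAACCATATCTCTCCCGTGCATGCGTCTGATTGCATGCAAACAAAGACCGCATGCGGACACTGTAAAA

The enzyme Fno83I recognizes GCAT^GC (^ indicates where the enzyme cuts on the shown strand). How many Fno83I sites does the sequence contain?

3

GCATGC occurs starting at positions 63, 77, 94.
Fno83I cuts at 3 sites.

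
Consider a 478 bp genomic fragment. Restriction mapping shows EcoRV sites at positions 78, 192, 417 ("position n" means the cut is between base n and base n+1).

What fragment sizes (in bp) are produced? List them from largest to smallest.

225, 114, 78, 61 bp

Linear molecule, 3 cuts → 4 fragments:
  78 − 0 = 78 bp
  192 − 78 = 114 bp
  417 − 192 = 225 bp
  478 − 417 = 61 bp
Sorted largest to smallest: 225, 114, 78, 61 bp.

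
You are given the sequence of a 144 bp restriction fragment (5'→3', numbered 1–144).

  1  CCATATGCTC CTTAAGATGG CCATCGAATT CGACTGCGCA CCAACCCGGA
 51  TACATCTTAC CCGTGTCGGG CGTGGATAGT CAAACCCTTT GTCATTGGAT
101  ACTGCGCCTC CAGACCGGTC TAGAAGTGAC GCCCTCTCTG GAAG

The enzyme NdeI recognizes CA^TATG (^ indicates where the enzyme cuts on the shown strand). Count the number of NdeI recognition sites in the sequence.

CATATG occurs starting at position 2.
NdeI cuts at 1 site.

1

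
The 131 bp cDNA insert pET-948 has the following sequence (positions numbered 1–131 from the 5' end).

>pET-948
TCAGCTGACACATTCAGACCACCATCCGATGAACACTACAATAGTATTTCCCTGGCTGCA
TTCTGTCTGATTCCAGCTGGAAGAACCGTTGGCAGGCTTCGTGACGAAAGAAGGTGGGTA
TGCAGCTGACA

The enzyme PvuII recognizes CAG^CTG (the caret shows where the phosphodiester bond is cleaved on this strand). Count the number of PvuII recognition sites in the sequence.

CAGCTG occurs starting at positions 2, 74, 123.
PvuII cuts at 3 sites.

3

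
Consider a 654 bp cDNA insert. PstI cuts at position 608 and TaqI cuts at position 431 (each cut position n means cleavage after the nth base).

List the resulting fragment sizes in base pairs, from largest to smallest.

Combined cut positions (sorted): 431, 608.
Linear molecule, 2 cuts → 3 fragments:
  431 − 0 = 431 bp
  608 − 431 = 177 bp
  654 − 608 = 46 bp
Sorted largest to smallest: 431, 177, 46 bp.

431, 177, 46 bp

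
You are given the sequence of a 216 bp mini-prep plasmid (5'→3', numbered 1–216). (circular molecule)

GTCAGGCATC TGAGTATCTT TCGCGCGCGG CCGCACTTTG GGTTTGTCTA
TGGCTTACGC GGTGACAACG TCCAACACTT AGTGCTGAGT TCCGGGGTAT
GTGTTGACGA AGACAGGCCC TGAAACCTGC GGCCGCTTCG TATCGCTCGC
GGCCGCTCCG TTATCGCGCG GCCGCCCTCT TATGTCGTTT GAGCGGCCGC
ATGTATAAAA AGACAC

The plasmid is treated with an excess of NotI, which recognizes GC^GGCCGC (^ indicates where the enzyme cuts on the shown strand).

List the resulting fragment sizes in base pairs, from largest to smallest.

102, 50, 25, 20, 19 bp

NotI sites (GCGGCCGC) start at positions 27, 129, 149, 168, 193.
NotI cuts after base 2 of each site, so after positions 28, 130, 150, 169, 194.
Circular molecule, 5 cuts → 5 fragments:
  29–130 → 102 bp
  131–150 → 20 bp
  151–169 → 19 bp
  170–194 → 25 bp
  195–216 then 1–28 → 22 + 28 = 50 bp
Sorted largest to smallest: 102, 50, 25, 20, 19 bp.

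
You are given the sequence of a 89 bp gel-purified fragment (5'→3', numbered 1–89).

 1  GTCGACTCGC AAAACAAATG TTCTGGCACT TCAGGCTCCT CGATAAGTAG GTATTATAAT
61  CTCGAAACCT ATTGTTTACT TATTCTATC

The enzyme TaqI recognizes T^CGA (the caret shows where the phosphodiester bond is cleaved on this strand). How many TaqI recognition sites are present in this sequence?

3

TCGA occurs starting at positions 2, 40, 62.
TaqI cuts at 3 sites.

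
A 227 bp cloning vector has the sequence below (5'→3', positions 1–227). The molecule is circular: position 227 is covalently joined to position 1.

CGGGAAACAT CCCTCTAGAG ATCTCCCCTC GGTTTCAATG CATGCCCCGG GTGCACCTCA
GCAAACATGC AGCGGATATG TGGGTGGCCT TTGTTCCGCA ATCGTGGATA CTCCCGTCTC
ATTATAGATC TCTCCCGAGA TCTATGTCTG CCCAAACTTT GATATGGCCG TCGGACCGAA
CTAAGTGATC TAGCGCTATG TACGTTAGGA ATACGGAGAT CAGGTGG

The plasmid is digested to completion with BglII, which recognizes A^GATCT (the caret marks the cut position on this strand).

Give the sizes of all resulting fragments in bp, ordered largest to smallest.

BglII sites (AGATCT) start at positions 19, 126, 138.
BglII cuts after the first base of each site, so after positions 19, 126, 138.
Circular molecule, 3 cuts → 3 fragments:
  20–126 → 107 bp
  127–138 → 12 bp
  139–227 then 1–19 → 89 + 19 = 108 bp
Sorted largest to smallest: 108, 107, 12 bp.

108, 107, 12 bp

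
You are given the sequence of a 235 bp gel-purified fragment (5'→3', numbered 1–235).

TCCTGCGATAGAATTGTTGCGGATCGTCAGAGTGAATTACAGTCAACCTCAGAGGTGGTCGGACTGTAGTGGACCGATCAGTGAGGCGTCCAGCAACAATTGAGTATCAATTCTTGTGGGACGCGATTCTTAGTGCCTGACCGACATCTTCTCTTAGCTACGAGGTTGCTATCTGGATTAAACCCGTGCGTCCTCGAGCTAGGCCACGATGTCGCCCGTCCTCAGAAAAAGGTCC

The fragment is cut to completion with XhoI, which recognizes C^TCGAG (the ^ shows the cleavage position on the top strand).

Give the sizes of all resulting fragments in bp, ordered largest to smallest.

The XhoI site (CTCGAG) starts at position 193.
XhoI cuts after the first base of each site, so after position 193.
Linear molecule, 1 cut → 2 fragments:
  1–193 → 193 bp
  194–235 → 42 bp
Sorted largest to smallest: 193, 42 bp.

193, 42 bp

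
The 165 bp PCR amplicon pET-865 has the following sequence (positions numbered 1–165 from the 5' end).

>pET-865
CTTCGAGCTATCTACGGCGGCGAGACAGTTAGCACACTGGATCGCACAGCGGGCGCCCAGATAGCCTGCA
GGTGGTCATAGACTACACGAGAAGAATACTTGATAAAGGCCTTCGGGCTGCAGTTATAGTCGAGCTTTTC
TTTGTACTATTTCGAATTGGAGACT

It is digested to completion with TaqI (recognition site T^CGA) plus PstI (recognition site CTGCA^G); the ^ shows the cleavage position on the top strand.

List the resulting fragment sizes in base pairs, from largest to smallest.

67, 52, 22, 13, 8, 3 bp

TaqI sites (TCGA) start at positions 3, 130, 152.
TaqI cuts after the first base of each site, so after positions 3, 130, 152.
PstI sites (CTGCAG) start at positions 66, 118.
PstI cuts after base 5 of each site (before the last base), so after positions 70, 122.
Combined cut positions: 3, 70, 122, 130, 152.
Linear molecule, 5 cuts → 6 fragments:
  1–3 → 3 bp
  4–70 → 67 bp
  71–122 → 52 bp
  123–130 → 8 bp
  131–152 → 22 bp
  153–165 → 13 bp
Sorted largest to smallest: 67, 52, 22, 13, 8, 3 bp.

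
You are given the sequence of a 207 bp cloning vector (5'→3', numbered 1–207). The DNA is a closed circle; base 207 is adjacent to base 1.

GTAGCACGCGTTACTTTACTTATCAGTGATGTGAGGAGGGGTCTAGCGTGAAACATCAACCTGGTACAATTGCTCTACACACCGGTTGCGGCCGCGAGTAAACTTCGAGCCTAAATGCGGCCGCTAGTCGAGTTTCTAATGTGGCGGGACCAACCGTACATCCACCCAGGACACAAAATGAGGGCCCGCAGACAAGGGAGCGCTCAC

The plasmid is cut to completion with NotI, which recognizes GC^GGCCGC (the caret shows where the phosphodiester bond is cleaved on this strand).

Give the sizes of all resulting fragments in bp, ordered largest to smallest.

178, 29 bp

NotI sites (GCGGCCGC) start at positions 88, 117.
NotI cuts after base 2 of each site, so after positions 89, 118.
Circular molecule, 2 cuts → 2 fragments:
  90–118 → 29 bp
  119–207 then 1–89 → 89 + 89 = 178 bp
Sorted largest to smallest: 178, 29 bp.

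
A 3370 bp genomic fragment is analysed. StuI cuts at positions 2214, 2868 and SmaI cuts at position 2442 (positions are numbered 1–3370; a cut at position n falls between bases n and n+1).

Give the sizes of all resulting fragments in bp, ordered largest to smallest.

2214, 502, 426, 228 bp

Combined cut positions (sorted): 2214, 2442, 2868.
Linear molecule, 3 cuts → 4 fragments:
  2214 − 0 = 2214 bp
  2442 − 2214 = 228 bp
  2868 − 2442 = 426 bp
  3370 − 2868 = 502 bp
Sorted largest to smallest: 2214, 502, 426, 228 bp.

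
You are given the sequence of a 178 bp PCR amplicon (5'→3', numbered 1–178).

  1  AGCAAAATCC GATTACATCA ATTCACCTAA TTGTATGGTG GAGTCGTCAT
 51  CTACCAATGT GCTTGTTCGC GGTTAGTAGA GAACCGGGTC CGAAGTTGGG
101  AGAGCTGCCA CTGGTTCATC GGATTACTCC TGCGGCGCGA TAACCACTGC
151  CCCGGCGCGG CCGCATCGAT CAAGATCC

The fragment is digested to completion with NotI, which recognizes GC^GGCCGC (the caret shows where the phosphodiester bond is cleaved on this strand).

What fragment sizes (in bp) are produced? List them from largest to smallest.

158, 20 bp

The NotI site (GCGGCCGC) starts at position 157.
NotI cuts after base 2 of each site, so after position 158.
Linear molecule, 1 cut → 2 fragments:
  1–158 → 158 bp
  159–178 → 20 bp
Sorted largest to smallest: 158, 20 bp.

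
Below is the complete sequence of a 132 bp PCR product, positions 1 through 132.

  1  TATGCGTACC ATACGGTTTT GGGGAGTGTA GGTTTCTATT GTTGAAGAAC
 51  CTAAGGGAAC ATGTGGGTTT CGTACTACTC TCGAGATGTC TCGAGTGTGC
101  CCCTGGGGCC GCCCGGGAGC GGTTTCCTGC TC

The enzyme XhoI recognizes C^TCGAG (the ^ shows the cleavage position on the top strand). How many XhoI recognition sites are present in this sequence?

2

CTCGAG occurs starting at positions 80, 90.
XhoI cuts at 2 sites.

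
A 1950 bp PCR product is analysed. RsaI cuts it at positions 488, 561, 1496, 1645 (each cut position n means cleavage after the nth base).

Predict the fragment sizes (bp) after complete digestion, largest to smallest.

935, 488, 305, 149, 73 bp

Linear molecule, 4 cuts → 5 fragments:
  488 − 0 = 488 bp
  561 − 488 = 73 bp
  1496 − 561 = 935 bp
  1645 − 1496 = 149 bp
  1950 − 1645 = 305 bp
Sorted largest to smallest: 935, 488, 305, 149, 73 bp.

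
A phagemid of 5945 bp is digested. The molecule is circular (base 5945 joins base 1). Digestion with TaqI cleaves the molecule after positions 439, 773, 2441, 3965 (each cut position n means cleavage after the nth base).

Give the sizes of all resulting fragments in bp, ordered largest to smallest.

2419, 1668, 1524, 334 bp

Circular molecule, 4 cuts → 4 fragments:
  773 − 439 = 334 bp
  2441 − 773 = 1668 bp
  3965 − 2441 = 1524 bp
  wrap: 5945 − 3965 + 439 = 2419 bp
Sorted largest to smallest: 2419, 1668, 1524, 334 bp.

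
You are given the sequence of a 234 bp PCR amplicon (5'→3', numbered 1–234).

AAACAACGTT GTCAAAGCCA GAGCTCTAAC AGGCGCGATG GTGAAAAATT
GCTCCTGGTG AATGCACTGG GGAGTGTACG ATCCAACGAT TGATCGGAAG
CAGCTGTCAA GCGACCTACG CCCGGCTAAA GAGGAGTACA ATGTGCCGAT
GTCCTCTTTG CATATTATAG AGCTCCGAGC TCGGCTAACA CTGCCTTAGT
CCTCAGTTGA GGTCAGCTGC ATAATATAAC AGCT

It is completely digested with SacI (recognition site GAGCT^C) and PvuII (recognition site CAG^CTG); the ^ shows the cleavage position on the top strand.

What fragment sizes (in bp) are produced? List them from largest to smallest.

SacI sites (GAGCTC) start at positions 21, 170, 177.
SacI cuts after base 5 of each site (before the last base), so after positions 25, 174, 181.
PvuII sites (CAGCTG) start at positions 101, 214.
PvuII cuts after base 3 of each site, so after positions 103, 216.
Combined cut positions: 25, 103, 174, 181, 216.
Linear molecule, 5 cuts → 6 fragments:
  1–25 → 25 bp
  26–103 → 78 bp
  104–174 → 71 bp
  175–181 → 7 bp
  182–216 → 35 bp
  217–234 → 18 bp
Sorted largest to smallest: 78, 71, 35, 25, 18, 7 bp.

78, 71, 35, 25, 18, 7 bp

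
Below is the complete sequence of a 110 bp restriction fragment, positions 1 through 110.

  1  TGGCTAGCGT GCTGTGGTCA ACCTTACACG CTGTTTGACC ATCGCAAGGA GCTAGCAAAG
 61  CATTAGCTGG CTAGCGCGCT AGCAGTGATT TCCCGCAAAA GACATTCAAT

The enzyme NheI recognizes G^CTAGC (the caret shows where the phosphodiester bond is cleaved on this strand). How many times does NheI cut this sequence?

4

GCTAGC occurs starting at positions 3, 51, 70, 78.
NheI cuts at 4 sites.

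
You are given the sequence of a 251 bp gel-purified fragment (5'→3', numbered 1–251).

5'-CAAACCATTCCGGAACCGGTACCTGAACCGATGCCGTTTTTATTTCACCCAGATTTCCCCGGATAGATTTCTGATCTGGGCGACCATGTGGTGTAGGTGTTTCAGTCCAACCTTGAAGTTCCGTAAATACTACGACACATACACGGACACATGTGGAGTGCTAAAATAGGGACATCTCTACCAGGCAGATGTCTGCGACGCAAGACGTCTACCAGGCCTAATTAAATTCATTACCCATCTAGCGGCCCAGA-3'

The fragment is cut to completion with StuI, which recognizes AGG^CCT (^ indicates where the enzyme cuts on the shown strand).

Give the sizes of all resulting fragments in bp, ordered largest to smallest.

The StuI site (AGGCCT) starts at position 214.
StuI cuts after base 3 of each site, so after position 216.
Linear molecule, 1 cut → 2 fragments:
  1–216 → 216 bp
  217–251 → 35 bp
Sorted largest to smallest: 216, 35 bp.

216, 35 bp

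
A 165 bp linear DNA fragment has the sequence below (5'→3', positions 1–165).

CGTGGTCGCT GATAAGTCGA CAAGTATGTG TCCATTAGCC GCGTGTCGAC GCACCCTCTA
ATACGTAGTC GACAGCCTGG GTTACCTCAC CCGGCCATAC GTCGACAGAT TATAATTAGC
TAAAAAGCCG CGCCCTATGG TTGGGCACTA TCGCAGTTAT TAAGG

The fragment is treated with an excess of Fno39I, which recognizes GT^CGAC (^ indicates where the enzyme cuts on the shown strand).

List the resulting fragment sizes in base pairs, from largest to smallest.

63, 33, 29, 23, 17 bp

Fno39I sites (GTCGAC) start at positions 16, 45, 68, 101.
Fno39I cuts after base 2 of each site, so after positions 17, 46, 69, 102.
Linear molecule, 4 cuts → 5 fragments:
  1–17 → 17 bp
  18–46 → 29 bp
  47–69 → 23 bp
  70–102 → 33 bp
  103–165 → 63 bp
Sorted largest to smallest: 63, 33, 29, 23, 17 bp.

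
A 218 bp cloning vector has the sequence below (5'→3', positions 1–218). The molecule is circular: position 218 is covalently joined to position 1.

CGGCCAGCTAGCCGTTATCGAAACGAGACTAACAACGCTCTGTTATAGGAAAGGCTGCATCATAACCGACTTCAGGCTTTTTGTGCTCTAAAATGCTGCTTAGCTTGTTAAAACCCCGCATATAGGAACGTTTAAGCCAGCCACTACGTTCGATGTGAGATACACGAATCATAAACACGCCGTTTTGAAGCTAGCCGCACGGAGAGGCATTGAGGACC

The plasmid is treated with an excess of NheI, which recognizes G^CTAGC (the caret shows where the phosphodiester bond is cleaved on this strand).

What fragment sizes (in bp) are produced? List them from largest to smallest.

183, 35 bp

NheI sites (GCTAGC) start at positions 7, 190.
NheI cuts after the first base of each site, so after positions 7, 190.
Circular molecule, 2 cuts → 2 fragments:
  8–190 → 183 bp
  191–218 then 1–7 → 28 + 7 = 35 bp
Sorted largest to smallest: 183, 35 bp.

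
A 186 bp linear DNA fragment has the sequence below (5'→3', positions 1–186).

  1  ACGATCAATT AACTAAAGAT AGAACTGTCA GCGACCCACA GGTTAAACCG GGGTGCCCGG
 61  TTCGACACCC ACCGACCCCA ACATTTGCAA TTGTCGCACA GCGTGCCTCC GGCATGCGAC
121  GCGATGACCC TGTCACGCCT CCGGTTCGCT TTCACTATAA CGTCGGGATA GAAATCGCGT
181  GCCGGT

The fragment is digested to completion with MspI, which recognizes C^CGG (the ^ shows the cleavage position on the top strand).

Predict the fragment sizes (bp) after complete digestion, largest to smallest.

52, 48, 41, 32, 9, 4 bp

MspI sites (CCGG) start at positions 48, 57, 109, 141, 182.
MspI cuts after the first base of each site, so after positions 48, 57, 109, 141, 182.
Linear molecule, 5 cuts → 6 fragments:
  1–48 → 48 bp
  49–57 → 9 bp
  58–109 → 52 bp
  110–141 → 32 bp
  142–182 → 41 bp
  183–186 → 4 bp
Sorted largest to smallest: 52, 48, 41, 32, 9, 4 bp.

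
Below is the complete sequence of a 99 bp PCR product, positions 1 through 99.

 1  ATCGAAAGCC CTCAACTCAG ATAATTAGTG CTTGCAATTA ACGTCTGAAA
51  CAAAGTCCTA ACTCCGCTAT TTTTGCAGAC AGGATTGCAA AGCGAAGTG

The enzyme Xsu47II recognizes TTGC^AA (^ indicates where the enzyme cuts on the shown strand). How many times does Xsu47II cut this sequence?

TTGCAA occurs starting at positions 32, 85.
Xsu47II cuts at 2 sites.

2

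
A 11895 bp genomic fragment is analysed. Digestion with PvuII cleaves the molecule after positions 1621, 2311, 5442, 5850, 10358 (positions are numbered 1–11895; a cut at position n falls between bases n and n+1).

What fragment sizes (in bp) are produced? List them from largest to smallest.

4508, 3131, 1621, 1537, 690, 408 bp

Linear molecule, 5 cuts → 6 fragments:
  1621 − 0 = 1621 bp
  2311 − 1621 = 690 bp
  5442 − 2311 = 3131 bp
  5850 − 5442 = 408 bp
  10358 − 5850 = 4508 bp
  11895 − 10358 = 1537 bp
Sorted largest to smallest: 4508, 3131, 1621, 1537, 690, 408 bp.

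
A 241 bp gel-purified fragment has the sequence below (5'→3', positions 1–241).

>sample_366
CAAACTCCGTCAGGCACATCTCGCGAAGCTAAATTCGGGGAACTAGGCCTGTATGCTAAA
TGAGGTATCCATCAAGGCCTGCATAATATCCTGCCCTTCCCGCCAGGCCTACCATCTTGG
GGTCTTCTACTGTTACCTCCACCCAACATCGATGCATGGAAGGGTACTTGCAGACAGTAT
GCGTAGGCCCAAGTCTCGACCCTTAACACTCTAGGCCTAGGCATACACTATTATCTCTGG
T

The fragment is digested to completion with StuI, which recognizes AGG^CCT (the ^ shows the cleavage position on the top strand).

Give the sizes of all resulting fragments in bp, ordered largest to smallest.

108, 47, 30, 30, 26 bp

StuI sites (AGGCCT) start at positions 45, 75, 105, 213.
StuI cuts after base 3 of each site, so after positions 47, 77, 107, 215.
Linear molecule, 4 cuts → 5 fragments:
  1–47 → 47 bp
  48–77 → 30 bp
  78–107 → 30 bp
  108–215 → 108 bp
  216–241 → 26 bp
Sorted largest to smallest: 108, 47, 30, 30, 26 bp.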